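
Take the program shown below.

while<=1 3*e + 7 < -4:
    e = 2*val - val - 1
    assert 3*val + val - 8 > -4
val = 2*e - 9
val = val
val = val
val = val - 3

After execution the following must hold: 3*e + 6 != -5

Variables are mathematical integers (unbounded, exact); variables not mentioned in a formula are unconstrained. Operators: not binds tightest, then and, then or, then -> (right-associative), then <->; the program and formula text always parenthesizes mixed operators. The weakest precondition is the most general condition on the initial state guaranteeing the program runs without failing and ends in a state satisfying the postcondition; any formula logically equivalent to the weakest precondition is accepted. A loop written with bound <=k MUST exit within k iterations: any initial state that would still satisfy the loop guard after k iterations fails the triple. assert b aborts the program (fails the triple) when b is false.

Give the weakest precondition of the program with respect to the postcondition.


Working backward. After the program, the postcondition 3*e + 6 != -5 must hold; in canonical form it is 3*e != -11.
Before val := val - 3: 3*e != -11
Before val := val: 3*e != -11
Before val := val: 3*e != -11
Before val := 2*e - 9: 3*e != -11
Before the loop (bound <=1), unroll the exhaustion recursion (WP_0 = exit-now case; WP_j = one more guarded iteration, up to j = 1):
  WP_0: (not (3*e < -11)) and 3*e != -11
  WP_1: (3*e < -11 -> (4*val > 4 and (not (3*val < -8)) and 3*val != -8)) and ((not (3*e < -11)) -> 3*e != -11)
So before the loop: (3*e < -11 -> (4*val > 4 and (not (3*val < -8)) and 3*val != -8)) and ((not (3*e < -11)) -> 3*e != -11)
Answer: WP = (3*e < -11 -> (4*val > 4 and (not (3*val < -8)) and 3*val != -8)) and ((not (3*e < -11)) -> 3*e != -11)


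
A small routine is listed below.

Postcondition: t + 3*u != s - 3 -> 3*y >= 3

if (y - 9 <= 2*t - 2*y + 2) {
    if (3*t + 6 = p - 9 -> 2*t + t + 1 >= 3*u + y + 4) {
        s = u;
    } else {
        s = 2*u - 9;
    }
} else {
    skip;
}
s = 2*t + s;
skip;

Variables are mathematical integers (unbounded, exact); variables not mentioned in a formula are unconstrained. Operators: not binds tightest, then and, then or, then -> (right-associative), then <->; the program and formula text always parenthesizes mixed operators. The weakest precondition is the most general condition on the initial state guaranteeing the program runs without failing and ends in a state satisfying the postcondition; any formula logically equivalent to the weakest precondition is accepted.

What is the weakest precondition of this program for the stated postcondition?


Working backward. After the program, t + 3*u != s - 3 -> 3*y >= 3 must hold.
Before skip: t + 3*u != s - 3 -> 3*y >= 3
Before s := 2*t + s: 3*u != s + t - 3 -> 3*y >= 3
Then branch requires ((3*t = p - 15 -> 3*t >= 3*u + y + 3) -> (2*u != t - 3 -> 3*y >= 3)) and ((not (3*t = p - 15 -> 3*t >= 3*u + y + 3)) -> (u != t - 12 -> 3*y >= 3)); else branch requires 3*u != s + t - 3 -> 3*y >= 3.
Before the if: (3*y <= 2*t + 11 -> (((3*t = p - 15 -> 3*t >= 3*u + y + 3) -> (2*u != t - 3 -> 3*y >= 3)) and ((not (3*t = p - 15 -> 3*t >= 3*u + y + 3)) -> (u != t - 12 -> 3*y >= 3)))) and ((not (3*y <= 2*t + 11)) -> (3*u != s + t - 3 -> 3*y >= 3))
Answer: WP = (3*y <= 2*t + 11 -> (((3*t = p - 15 -> 3*t >= 3*u + y + 3) -> (2*u != t - 3 -> 3*y >= 3)) and ((not (3*t = p - 15 -> 3*t >= 3*u + y + 3)) -> (u != t - 12 -> 3*y >= 3)))) and ((not (3*y <= 2*t + 11)) -> (3*u != s + t - 3 -> 3*y >= 3))


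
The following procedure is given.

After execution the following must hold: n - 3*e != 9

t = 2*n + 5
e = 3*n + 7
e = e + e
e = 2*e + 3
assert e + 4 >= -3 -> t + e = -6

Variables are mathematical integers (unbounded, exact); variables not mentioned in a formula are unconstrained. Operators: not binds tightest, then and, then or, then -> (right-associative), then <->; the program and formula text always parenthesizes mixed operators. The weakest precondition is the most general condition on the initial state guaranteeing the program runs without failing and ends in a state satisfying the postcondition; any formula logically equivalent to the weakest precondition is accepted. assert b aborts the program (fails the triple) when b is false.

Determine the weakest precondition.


Working backward. After the program, the postcondition n - 3*e != 9 must hold; in canonical form it is n != 3*e + 9.
Before assert e + 4 >= -3 -> t + e = -6: (e >= -7 -> e + t = -6) and n != 3*e + 9
Before e := 2*e + 3: (2*e >= -10 -> 2*e + t = -9) and n != 6*e + 18
Before e := e + e: (4*e >= -10 -> 4*e + t = -9) and n != 12*e + 18
Before e := 3*n + 7: (12*n >= -38 -> 12*n + t = -37) and 35*n != -102
Before t := 2*n + 5: (12*n >= -38 -> 14*n = -42) and 35*n != -102
Answer: WP = (12*n >= -38 -> 14*n = -42) and 35*n != -102


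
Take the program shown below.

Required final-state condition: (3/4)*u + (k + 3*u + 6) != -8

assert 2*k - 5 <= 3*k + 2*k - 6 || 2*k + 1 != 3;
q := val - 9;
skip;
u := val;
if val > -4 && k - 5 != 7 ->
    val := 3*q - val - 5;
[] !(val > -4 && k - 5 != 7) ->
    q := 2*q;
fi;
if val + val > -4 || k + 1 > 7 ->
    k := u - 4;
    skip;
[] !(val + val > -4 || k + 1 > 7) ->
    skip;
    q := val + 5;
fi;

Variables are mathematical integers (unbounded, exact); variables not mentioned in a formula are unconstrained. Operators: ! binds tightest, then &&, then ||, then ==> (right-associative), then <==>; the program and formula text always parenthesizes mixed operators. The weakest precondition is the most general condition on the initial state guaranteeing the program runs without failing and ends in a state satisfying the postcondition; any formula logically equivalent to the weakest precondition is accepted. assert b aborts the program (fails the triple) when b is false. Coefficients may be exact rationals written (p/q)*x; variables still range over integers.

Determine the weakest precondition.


Working backward. After the program, the postcondition (3/4)*u + (k + 3*u + 6) != -8 must hold; in canonical form it is k + (15/4)*u != -14.
Then branch requires (19/4)*u != -10; else branch requires k + (15/4)*u != -14.
Before the if: ((2*val > -4 || k > 6) ==> (19/4)*u != -10) && ((!(2*val > -4 || k > 6)) ==> k + (15/4)*u != -14)
Then branch requires ((6*q > 2*val + 6 || k > 6) ==> (19/4)*u != -10) && ((!(6*q > 2*val + 6 || k > 6)) ==> k + (15/4)*u != -14); else branch requires ((2*val > -4 || k > 6) ==> (19/4)*u != -10) && ((!(2*val > -4 || k > 6)) ==> k + (15/4)*u != -14).
Before the if: ((val > -4 && k != 12) ==> (((6*q > 2*val + 6 || k > 6) ==> (19/4)*u != -10) && ((!(6*q > 2*val + 6 || k > 6)) ==> k + (15/4)*u != -14))) && ((!(val > -4 && k != 12)) ==> (((2*val > -4 || k > 6) ==> (19/4)*u != -10) && ((!(2*val > -4 || k > 6)) ==> k + (15/4)*u != -14)))
Before u := val: ((val > -4 && k != 12) ==> (((6*q > 2*val + 6 || k > 6) ==> (19/4)*val != -10) && ((!(6*q > 2*val + 6 || k > 6)) ==> k + (15/4)*val != -14))) && ((!(val > -4 && k != 12)) ==> (((2*val > -4 || k > 6) ==> (19/4)*val != -10) && ((!(2*val > -4 || k > 6)) ==> k + (15/4)*val != -14)))
Before skip: ((val > -4 && k != 12) ==> (((6*q > 2*val + 6 || k > 6) ==> (19/4)*val != -10) && ((!(6*q > 2*val + 6 || k > 6)) ==> k + (15/4)*val != -14))) && ((!(val > -4 && k != 12)) ==> (((2*val > -4 || k > 6) ==> (19/4)*val != -10) && ((!(2*val > -4 || k > 6)) ==> k + (15/4)*val != -14)))
Before q := val - 9: ((val > -4 && k != 12) ==> (((4*val > 60 || k > 6) ==> (19/4)*val != -10) && ((!(4*val > 60 || k > 6)) ==> k + (15/4)*val != -14))) && ((!(val > -4 && k != 12)) ==> (((2*val > -4 || k > 6) ==> (19/4)*val != -10) && ((!(2*val > -4 || k > 6)) ==> k + (15/4)*val != -14)))
Before assert 2*k - 5 <= 3*k + 2*k - 6 || 2*k + 1 != 3: (3*k >= 1 || 2*k != 2) && ((val > -4 && k != 12) ==> (((4*val > 60 || k > 6) ==> (19/4)*val != -10) && ((!(4*val > 60 || k > 6)) ==> k + (15/4)*val != -14))) && ((!(val > -4 && k != 12)) ==> (((2*val > -4 || k > 6) ==> (19/4)*val != -10) && ((!(2*val > -4 || k > 6)) ==> k + (15/4)*val != -14)))
Answer: WP = (3*k >= 1 || 2*k != 2) && ((val > -4 && k != 12) ==> (((4*val > 60 || k > 6) ==> (19/4)*val != -10) && ((!(4*val > 60 || k > 6)) ==> k + (15/4)*val != -14))) && ((!(val > -4 && k != 12)) ==> (((2*val > -4 || k > 6) ==> (19/4)*val != -10) && ((!(2*val > -4 || k > 6)) ==> k + (15/4)*val != -14)))


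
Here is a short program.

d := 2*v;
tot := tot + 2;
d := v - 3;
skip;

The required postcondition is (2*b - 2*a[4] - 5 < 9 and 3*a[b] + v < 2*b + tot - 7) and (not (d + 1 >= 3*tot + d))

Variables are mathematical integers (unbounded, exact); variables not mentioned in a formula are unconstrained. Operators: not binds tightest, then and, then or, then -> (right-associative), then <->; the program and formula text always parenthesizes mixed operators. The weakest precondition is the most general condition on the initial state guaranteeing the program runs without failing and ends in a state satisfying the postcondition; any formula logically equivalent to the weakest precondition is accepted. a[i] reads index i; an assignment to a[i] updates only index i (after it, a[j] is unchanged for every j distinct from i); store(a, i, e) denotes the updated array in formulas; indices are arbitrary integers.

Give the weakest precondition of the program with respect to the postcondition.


Working backward. After the program, the postcondition (2*b - 2*a[4] - 5 < 9 and 3*a[b] + v < 2*b + tot - 7) and (not (d + 1 >= 3*tot + d)) must hold; in canonical form it is 2*b < 2*a[4] + 14 and 3*a[b] + v < 2*b + tot - 7 and (not (3*tot <= 1)).
Before skip: 2*b < 2*a[4] + 14 and 3*a[b] + v < 2*b + tot - 7 and (not (3*tot <= 1))
Before d := v - 3: 2*b < 2*a[4] + 14 and 3*a[b] + v < 2*b + tot - 7 and (not (3*tot <= 1))
Before tot := tot + 2: 2*b < 2*a[4] + 14 and 3*a[b] + v < 2*b + tot - 5 and (not (3*tot <= -5))
Before d := 2*v: 2*b < 2*a[4] + 14 and 3*a[b] + v < 2*b + tot - 5 and (not (3*tot <= -5))
Answer: WP = 2*b < 2*a[4] + 14 and 3*a[b] + v < 2*b + tot - 5 and (not (3*tot <= -5))


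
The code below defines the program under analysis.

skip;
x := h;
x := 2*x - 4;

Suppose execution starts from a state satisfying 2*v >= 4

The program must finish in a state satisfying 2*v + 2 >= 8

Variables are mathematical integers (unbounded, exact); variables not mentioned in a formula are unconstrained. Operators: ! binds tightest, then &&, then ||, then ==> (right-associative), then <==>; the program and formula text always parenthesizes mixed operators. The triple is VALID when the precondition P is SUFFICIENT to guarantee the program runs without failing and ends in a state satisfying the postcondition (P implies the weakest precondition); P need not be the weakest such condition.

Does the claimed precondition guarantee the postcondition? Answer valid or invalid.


Working backward. After the program, the postcondition 2*v + 2 >= 8 must hold; in canonical form it is 2*v >= 6.
Before x := 2*x - 4: 2*v >= 6
Before x := h: 2*v >= 6
Before skip: 2*v >= 6
The weakest precondition is 2*v >= 6.
Check whether 2*v >= 4 implies it.
Countermodel: at the initial state v = 2, the precondition holds but the weakest precondition fails.
Answer: invalid


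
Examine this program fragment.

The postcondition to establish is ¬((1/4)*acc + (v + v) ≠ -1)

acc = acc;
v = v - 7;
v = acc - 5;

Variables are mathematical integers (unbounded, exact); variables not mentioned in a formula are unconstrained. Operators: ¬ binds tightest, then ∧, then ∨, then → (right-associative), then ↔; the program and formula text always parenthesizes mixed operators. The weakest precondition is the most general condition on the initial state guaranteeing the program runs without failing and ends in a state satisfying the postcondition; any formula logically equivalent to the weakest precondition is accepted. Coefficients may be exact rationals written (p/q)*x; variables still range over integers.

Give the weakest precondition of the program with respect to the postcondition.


Working backward. After the program, the postcondition ¬((1/4)*acc + (v + v) ≠ -1) must hold; in canonical form it is ¬((1/4)*acc + 2*v ≠ -1).
Before v := acc - 5: ¬((9/4)*acc ≠ 9)
Before v := v - 7: ¬((9/4)*acc ≠ 9)
Before acc := acc: ¬((9/4)*acc ≠ 9)
Answer: WP = ¬((9/4)*acc ≠ 9)


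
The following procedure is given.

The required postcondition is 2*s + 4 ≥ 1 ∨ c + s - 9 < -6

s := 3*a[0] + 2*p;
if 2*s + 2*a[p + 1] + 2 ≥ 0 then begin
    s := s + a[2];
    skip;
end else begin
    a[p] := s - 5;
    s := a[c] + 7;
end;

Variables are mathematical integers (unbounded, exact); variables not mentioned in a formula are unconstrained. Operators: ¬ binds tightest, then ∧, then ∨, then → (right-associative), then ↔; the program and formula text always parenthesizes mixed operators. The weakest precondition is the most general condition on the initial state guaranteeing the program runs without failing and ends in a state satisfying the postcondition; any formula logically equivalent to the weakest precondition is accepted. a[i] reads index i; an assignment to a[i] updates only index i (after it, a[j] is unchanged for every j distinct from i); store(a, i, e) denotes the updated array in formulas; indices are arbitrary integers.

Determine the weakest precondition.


Working backward. After the program, the postcondition 2*s + 4 ≥ 1 ∨ c + s - 9 < -6 must hold; in canonical form it is 2*s ≥ -3 ∨ c + s < 3.
Then branch requires 2*a[2] + 2*s ≥ -3 ∨ a[2] + c + s < 3; else branch requires 2*store(a, p, s - 5)[c] ≥ -17 ∨ store(a, p, s - 5)[c] + c < -4.
Before the if: (2*a[p + 1] + 2*s ≥ -2 → (2*a[2] + 2*s ≥ -3 ∨ a[2] + c + s < 3)) ∧ ((¬(2*a[p + 1] + 2*s ≥ -2)) → (2*store(a, p, s - 5)[c] ≥ -17 ∨ store(a, p, s - 5)[c] + c < -4))
Before s := 3*a[0] + 2*p: (2*a[p + 1] + 6*a[0] + 4*p ≥ -2 → (6*a[0] + 2*a[2] + 4*p ≥ -3 ∨ 3*a[0] + a[2] + c + 2*p < 3)) ∧ ((¬(2*a[p + 1] + 6*a[0] + 4*p ≥ -2)) → (2*store(a, p, 3*a[0] + 2*p - 5)[c] ≥ -17 ∨ store(a, p, 3*a[0] + 2*p - 5)[c] + c < -4))
Answer: WP = (2*a[p + 1] + 6*a[0] + 4*p ≥ -2 → (6*a[0] + 2*a[2] + 4*p ≥ -3 ∨ 3*a[0] + a[2] + c + 2*p < 3)) ∧ ((¬(2*a[p + 1] + 6*a[0] + 4*p ≥ -2)) → (2*store(a, p, 3*a[0] + 2*p - 5)[c] ≥ -17 ∨ store(a, p, 3*a[0] + 2*p - 5)[c] + c < -4))


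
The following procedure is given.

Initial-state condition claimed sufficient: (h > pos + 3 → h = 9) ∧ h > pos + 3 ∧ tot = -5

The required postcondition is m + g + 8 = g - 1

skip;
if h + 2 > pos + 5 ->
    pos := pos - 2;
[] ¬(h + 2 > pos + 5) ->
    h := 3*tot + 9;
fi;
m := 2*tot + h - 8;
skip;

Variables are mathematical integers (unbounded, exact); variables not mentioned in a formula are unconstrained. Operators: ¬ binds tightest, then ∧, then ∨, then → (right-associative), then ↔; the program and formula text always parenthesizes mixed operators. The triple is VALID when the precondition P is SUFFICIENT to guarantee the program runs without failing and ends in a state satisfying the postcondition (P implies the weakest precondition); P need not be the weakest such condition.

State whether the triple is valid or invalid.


Working backward. After the program, the postcondition m + g + 8 = g - 1 must hold; in canonical form it is m = -9.
Before skip: m = -9
Before m := 2*tot + h - 8: h + 2*tot = -1
Then branch requires h + 2*tot = -1; else branch requires 5*tot = -10.
Before the if: (h > pos + 3 → h + 2*tot = -1) ∧ ((¬(h > pos + 3)) → 5*tot = -10)
Before skip: (h > pos + 3 → h + 2*tot = -1) ∧ ((¬(h > pos + 3)) → 5*tot = -10)
The weakest precondition is (h > pos + 3 → h + 2*tot = -1) ∧ ((¬(h > pos + 3)) → 5*tot = -10).
Check whether (h > pos + 3 → h = 9) ∧ h > pos + 3 ∧ tot = -5 implies it.
Every state satisfying the precondition satisfies the weakest precondition: the implication holds.
Answer: valid


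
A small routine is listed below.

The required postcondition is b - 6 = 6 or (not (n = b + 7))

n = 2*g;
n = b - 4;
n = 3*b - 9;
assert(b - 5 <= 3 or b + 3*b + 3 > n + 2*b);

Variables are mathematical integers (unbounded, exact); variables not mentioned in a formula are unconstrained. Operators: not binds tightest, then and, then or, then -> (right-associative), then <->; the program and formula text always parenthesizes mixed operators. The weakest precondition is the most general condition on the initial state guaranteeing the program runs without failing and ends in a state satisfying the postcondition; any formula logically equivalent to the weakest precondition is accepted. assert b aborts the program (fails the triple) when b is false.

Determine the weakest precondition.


Working backward. After the program, the postcondition b - 6 = 6 or (not (n = b + 7)) must hold; in canonical form it is b = 12 or (not (n = b + 7)).
Before assert b - 5 <= 3 or b + 3*b + 3 > n + 2*b: (b <= 8 or 2*b > n - 3) and (b = 12 or (not (n = b + 7)))
Before n := 3*b - 9: (b <= 8 or b < 12) and (b = 12 or (not (2*b = 16)))
Before n := b - 4: (b <= 8 or b < 12) and (b = 12 or (not (2*b = 16)))
Before n := 2*g: (b <= 8 or b < 12) and (b = 12 or (not (2*b = 16)))
Answer: WP = (b <= 8 or b < 12) and (b = 12 or (not (2*b = 16)))


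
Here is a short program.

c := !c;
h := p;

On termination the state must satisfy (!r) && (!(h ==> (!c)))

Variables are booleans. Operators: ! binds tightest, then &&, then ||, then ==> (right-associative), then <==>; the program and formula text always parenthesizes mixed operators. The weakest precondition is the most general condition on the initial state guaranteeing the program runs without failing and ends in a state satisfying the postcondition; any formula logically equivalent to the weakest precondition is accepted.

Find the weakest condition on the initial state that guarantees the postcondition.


Working backward. After the program, (!r) && (!(h ==> (!c))) must hold.
Before h := p: (!r) && (!(p ==> (!c)))
Before c := !c: (!r) && (!(p ==> c))
Answer: WP = (!r) && (!(p ==> c))


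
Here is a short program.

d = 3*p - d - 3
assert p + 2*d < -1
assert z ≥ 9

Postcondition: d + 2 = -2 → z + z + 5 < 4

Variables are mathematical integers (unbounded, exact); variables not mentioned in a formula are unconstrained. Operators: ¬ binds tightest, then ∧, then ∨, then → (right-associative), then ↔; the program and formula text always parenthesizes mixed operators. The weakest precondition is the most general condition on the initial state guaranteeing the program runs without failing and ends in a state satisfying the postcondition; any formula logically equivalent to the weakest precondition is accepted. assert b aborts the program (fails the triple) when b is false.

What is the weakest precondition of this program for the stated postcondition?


Working backward. After the program, the postcondition d + 2 = -2 → z + z + 5 < 4 must hold; in canonical form it is d = -4 → 2*z < -1.
Before assert z ≥ 9: z ≥ 9 ∧ (d = -4 → 2*z < -1)
Before assert p + 2*d < -1: 2*d + p < -1 ∧ z ≥ 9 ∧ (d = -4 → 2*z < -1)
Before d := 3*p - d - 3: 7*p < 2*d + 5 ∧ z ≥ 9 ∧ (3*p = d - 1 → 2*z < -1)
Answer: WP = 7*p < 2*d + 5 ∧ z ≥ 9 ∧ (3*p = d - 1 → 2*z < -1)


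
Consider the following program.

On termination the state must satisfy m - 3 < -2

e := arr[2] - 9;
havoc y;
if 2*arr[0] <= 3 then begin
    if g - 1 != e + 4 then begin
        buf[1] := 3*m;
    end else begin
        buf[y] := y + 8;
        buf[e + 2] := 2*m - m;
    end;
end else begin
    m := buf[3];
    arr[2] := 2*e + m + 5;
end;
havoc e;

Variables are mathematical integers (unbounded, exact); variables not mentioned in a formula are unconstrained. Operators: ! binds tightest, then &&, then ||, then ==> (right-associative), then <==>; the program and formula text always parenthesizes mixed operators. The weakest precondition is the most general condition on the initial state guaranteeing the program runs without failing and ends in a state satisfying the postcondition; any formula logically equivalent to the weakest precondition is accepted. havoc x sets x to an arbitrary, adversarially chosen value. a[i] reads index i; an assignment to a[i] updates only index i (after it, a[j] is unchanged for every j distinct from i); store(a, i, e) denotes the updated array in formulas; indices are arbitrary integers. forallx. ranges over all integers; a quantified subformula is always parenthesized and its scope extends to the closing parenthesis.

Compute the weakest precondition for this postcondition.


Working backward. After the program, the postcondition m - 3 < -2 must hold; in canonical form it is m < 1.
Before havoc e: m < 1
Then branch requires (g != e + 5 ==> m < 1) && ((!(g != e + 5)) ==> m < 1); else branch requires buf[3] < 1.
Before the if: (2*arr[0] <= 3 ==> ((g != e + 5 ==> m < 1) && ((!(g != e + 5)) ==> m < 1))) && ((!(2*arr[0] <= 3)) ==> buf[3] < 1)
Before havoc y: (2*arr[0] <= 3 ==> ((g != e + 5 ==> m < 1) && ((!(g != e + 5)) ==> m < 1))) && ((!(2*arr[0] <= 3)) ==> buf[3] < 1)
Before e := arr[2] - 9: (2*arr[0] <= 3 ==> ((g != arr[2] - 4 ==> m < 1) && ((!(g != arr[2] - 4)) ==> m < 1))) && ((!(2*arr[0] <= 3)) ==> buf[3] < 1)
Answer: WP = (2*arr[0] <= 3 ==> ((g != arr[2] - 4 ==> m < 1) && ((!(g != arr[2] - 4)) ==> m < 1))) && ((!(2*arr[0] <= 3)) ==> buf[3] < 1)


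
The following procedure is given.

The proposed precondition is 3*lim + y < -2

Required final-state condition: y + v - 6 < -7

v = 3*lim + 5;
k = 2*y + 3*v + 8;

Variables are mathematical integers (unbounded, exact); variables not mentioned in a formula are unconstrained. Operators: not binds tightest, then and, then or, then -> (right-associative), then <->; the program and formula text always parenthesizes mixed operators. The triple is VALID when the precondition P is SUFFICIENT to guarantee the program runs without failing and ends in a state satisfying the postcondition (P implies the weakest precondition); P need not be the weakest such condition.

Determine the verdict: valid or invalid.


Working backward. After the program, the postcondition y + v - 6 < -7 must hold; in canonical form it is v + y < -1.
Before k := 2*y + 3*v + 8: v + y < -1
Before v := 3*lim + 5: 3*lim + y < -6
The weakest precondition is 3*lim + y < -6.
Check whether 3*lim + y < -2 implies it.
Countermodel: at the initial state lim = 0, y = -6, the precondition holds but the weakest precondition fails.
Answer: invalid


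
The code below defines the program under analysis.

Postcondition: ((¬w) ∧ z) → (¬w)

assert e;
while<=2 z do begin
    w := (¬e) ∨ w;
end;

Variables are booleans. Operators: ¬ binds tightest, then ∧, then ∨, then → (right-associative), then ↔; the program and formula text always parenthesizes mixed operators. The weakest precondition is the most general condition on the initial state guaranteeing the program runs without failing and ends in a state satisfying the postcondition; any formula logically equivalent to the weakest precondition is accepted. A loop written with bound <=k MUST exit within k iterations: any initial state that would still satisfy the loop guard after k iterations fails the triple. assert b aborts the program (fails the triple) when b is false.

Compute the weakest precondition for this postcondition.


Working backward. After the program, ((¬w) ∧ z) → (¬w) must hold.
Before the loop (bound <=2), unroll the exhaustion recursion (WP_0 = exit-now case; WP_j = one more guarded iteration, up to j = 2):
  WP_0: (¬z) ∧ (((¬w) ∧ z) → (¬w))
  WP_1: (z → ((¬z) ∧ (((¬((¬e) ∨ w)) ∧ z) → (¬((¬e) ∨ w))))) ∧ ((¬z) → (((¬w) ∧ z) → (¬w)))
  WP_2: (z → ((z → ((¬z) ∧ (((¬((¬e) ∨ w)) ∧ z) → (¬((¬e) ∨ w))))) ∧ ((¬z) → (((¬((¬e) ∨ w)) ∧ z) → (¬((¬e) ∨ w)))))) ∧ ((¬z) → (((¬w) ∧ z) → (¬w)))
So before the loop: (z → ((z → ((¬z) ∧ (((¬((¬e) ∨ w)) ∧ z) → (¬((¬e) ∨ w))))) ∧ ((¬z) → (((¬((¬e) ∨ w)) ∧ z) → (¬((¬e) ∨ w)))))) ∧ ((¬z) → (((¬w) ∧ z) → (¬w)))
Before assert e: e ∧ (z → ((z → ((¬z) ∧ (((¬((¬e) ∨ w)) ∧ z) → (¬((¬e) ∨ w))))) ∧ ((¬z) → (((¬((¬e) ∨ w)) ∧ z) → (¬((¬e) ∨ w)))))) ∧ ((¬z) → (((¬w) ∧ z) → (¬w)))
Answer: WP = e ∧ (z → ((z → ((¬z) ∧ (((¬((¬e) ∨ w)) ∧ z) → (¬((¬e) ∨ w))))) ∧ ((¬z) → (((¬((¬e) ∨ w)) ∧ z) → (¬((¬e) ∨ w)))))) ∧ ((¬z) → (((¬w) ∧ z) → (¬w)))


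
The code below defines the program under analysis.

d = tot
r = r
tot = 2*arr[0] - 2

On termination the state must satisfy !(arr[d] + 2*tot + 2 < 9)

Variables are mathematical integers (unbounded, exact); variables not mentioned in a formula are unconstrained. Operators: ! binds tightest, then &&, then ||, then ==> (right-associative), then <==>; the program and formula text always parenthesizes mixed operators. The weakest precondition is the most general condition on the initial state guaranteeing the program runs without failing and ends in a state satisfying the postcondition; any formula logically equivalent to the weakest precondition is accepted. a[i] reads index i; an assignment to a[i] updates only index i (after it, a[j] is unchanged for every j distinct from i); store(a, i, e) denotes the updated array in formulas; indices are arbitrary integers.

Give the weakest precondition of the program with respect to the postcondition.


Working backward. After the program, the postcondition !(arr[d] + 2*tot + 2 < 9) must hold; in canonical form it is !(arr[d] + 2*tot < 7).
Before tot := 2*arr[0] - 2: !(4*arr[0] + arr[d] < 11)
Before r := r: !(4*arr[0] + arr[d] < 11)
Before d := tot: !(4*arr[0] + arr[tot] < 11)
Answer: WP = !(4*arr[0] + arr[tot] < 11)


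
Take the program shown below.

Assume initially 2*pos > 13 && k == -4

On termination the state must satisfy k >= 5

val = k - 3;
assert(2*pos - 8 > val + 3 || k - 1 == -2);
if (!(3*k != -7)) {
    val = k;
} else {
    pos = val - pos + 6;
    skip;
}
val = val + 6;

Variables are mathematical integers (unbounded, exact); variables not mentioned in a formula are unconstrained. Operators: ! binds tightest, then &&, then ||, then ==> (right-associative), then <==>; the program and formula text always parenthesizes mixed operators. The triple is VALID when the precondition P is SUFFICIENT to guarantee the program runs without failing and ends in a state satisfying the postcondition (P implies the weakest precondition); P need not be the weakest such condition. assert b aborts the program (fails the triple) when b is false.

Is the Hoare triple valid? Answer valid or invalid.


Working backward. After the program, k >= 5 must hold.
Before val := val + 6: k >= 5
Then branch requires k >= 5; else branch requires k >= 5.
Before the if: ((!(3*k != -7)) ==> k >= 5) && (3*k != -7 ==> k >= 5)
Before assert 2*pos - 8 > val + 3 || k - 1 == -2: (2*pos > val + 11 || k == -1) && ((!(3*k != -7)) ==> k >= 5) && (3*k != -7 ==> k >= 5)
Before val := k - 3: (2*pos > k + 8 || k == -1) && ((!(3*k != -7)) ==> k >= 5) && (3*k != -7 ==> k >= 5)
The weakest precondition is (2*pos > k + 8 || k == -1) && ((!(3*k != -7)) ==> k >= 5) && (3*k != -7 ==> k >= 5).
Check whether 2*pos > 13 && k == -4 implies it.
Countermodel: at the initial state k = -4, pos = 7, the precondition holds but the weakest precondition fails.
Answer: invalid


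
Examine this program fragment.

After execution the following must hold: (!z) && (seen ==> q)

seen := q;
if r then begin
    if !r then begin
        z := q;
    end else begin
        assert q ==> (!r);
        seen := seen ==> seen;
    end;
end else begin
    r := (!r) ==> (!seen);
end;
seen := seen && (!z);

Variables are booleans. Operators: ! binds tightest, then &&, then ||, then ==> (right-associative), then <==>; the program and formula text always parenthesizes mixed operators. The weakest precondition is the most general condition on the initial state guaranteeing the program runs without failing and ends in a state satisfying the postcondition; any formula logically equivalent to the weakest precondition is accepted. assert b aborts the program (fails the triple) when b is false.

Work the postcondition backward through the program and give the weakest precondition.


Working backward. After the program, (!z) && (seen ==> q) must hold.
Before seen := seen && (!z): (!z) && ((seen && (!z)) ==> q)
Then branch requires ((!r) ==> ((!q) && ((seen && (!q)) ==> q))) && (r ==> ((q ==> (!r)) && (!z) && ((!z) ==> q))); else branch requires (!z) && ((seen && (!z)) ==> q).
Before the if: (r ==> (((!r) ==> ((!q) && ((seen && (!q)) ==> q))) && (r ==> ((q ==> (!r)) && (!z) && ((!z) ==> q))))) && ((!r) ==> ((!z) && ((seen && (!z)) ==> q)))
Before seen := q: (r ==> (((!r) ==> (!q)) && (r ==> ((q ==> (!r)) && (!z) && ((!z) ==> q))))) && ((!r) ==> ((!z) && ((q && (!z)) ==> q)))
Answer: WP = (r ==> (((!r) ==> (!q)) && (r ==> ((q ==> (!r)) && (!z) && ((!z) ==> q))))) && ((!r) ==> ((!z) && ((q && (!z)) ==> q)))


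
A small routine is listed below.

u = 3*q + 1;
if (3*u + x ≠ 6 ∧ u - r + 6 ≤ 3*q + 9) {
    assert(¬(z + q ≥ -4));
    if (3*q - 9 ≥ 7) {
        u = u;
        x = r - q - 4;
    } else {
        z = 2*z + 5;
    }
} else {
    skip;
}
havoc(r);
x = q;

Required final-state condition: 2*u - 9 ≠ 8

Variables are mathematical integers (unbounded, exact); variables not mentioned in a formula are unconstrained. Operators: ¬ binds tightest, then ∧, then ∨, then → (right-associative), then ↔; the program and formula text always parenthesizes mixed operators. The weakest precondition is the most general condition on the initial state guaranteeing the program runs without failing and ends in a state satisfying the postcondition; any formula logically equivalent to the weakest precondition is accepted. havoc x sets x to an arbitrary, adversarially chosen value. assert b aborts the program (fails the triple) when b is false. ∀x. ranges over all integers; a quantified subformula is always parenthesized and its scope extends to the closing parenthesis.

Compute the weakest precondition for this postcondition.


Working backward. After the program, the postcondition 2*u - 9 ≠ 8 must hold; in canonical form it is 2*u ≠ 17.
Before x := q: 2*u ≠ 17
Before havoc r: 2*u ≠ 17
Then branch requires (¬(q + z ≥ -4)) ∧ (3*q ≥ 16 → 2*u ≠ 17) ∧ ((¬(3*q ≥ 16)) → 2*u ≠ 17); else branch requires 2*u ≠ 17.
Before the if: ((3*u + x ≠ 6 ∧ u ≤ 3*q + r + 3) → ((¬(q + z ≥ -4)) ∧ (3*q ≥ 16 → 2*u ≠ 17) ∧ ((¬(3*q ≥ 16)) → 2*u ≠ 17))) ∧ ((¬(3*u + x ≠ 6 ∧ u ≤ 3*q + r + 3)) → 2*u ≠ 17)
Before u := 3*q + 1: ((9*q + x ≠ 3 ∧ r ≥ -2) → ((¬(q + z ≥ -4)) ∧ (3*q ≥ 16 → 6*q ≠ 15) ∧ ((¬(3*q ≥ 16)) → 6*q ≠ 15))) ∧ ((¬(9*q + x ≠ 3 ∧ r ≥ -2)) → 6*q ≠ 15)
Answer: WP = ((9*q + x ≠ 3 ∧ r ≥ -2) → ((¬(q + z ≥ -4)) ∧ (3*q ≥ 16 → 6*q ≠ 15) ∧ ((¬(3*q ≥ 16)) → 6*q ≠ 15))) ∧ ((¬(9*q + x ≠ 3 ∧ r ≥ -2)) → 6*q ≠ 15)


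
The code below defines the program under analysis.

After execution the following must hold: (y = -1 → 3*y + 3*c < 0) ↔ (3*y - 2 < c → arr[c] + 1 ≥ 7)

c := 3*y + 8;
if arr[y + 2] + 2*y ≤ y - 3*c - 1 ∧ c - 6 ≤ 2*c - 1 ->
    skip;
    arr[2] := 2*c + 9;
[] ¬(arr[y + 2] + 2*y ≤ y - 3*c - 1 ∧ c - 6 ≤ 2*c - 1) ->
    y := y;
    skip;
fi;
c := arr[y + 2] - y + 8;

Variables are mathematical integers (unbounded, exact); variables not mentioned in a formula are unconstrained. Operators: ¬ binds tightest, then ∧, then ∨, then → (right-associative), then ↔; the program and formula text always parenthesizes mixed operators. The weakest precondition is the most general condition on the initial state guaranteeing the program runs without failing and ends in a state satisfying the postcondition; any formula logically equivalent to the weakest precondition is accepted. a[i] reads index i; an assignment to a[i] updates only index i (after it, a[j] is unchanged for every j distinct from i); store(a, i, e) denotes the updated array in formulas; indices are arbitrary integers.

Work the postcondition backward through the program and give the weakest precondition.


Working backward. After the program, the postcondition (y = -1 → 3*y + 3*c < 0) ↔ (3*y - 2 < c → arr[c] + 1 ≥ 7) must hold; in canonical form it is (y = -1 → 3*c + 3*y < 0) ↔ (3*y < c + 2 → arr[c] ≥ 6).
Before c := arr[y + 2] - y + 8: (y = -1 → 3*arr[y + 2] < -24) ↔ (4*y < arr[y + 2] + 10 → arr[arr[y + 2] - y + 8] ≥ 6)
Then branch requires (y = -1 → 3*store(arr, 2, 2*c + 9)[y + 2] < -24) ↔ (4*y < store(arr, 2, 2*c + 9)[y + 2] + 10 → store(arr, 2, 2*c + 9)[store(arr, 2, 2*c + 9)[y + 2] - y + 8] ≥ 6); else branch requires (y = -1 → 3*arr[y + 2] < -24) ↔ (4*y < arr[y + 2] + 10 → arr[arr[y + 2] - y + 8] ≥ 6).
Before the if: ((arr[y + 2] + 3*c + y ≤ -1 ∧ c ≥ -5) → ((y = -1 → 3*store(arr, 2, 2*c + 9)[y + 2] < -24) ↔ (4*y < store(arr, 2, 2*c + 9)[y + 2] + 10 → store(arr, 2, 2*c + 9)[store(arr, 2, 2*c + 9)[y + 2] - y + 8] ≥ 6))) ∧ ((¬(arr[y + 2] + 3*c + y ≤ -1 ∧ c ≥ -5)) → ((y = -1 → 3*arr[y + 2] < -24) ↔ (4*y < arr[y + 2] + 10 → arr[arr[y + 2] - y + 8] ≥ 6)))
Before c := 3*y + 8: ((arr[y + 2] + 10*y ≤ -25 ∧ 3*y ≥ -13) → ((y = -1 → 3*store(arr, 2, 6*y + 25)[y + 2] < -24) ↔ (4*y < store(arr, 2, 6*y + 25)[y + 2] + 10 → store(arr, 2, 6*y + 25)[store(arr, 2, 6*y + 25)[y + 2] - y + 8] ≥ 6))) ∧ ((¬(arr[y + 2] + 10*y ≤ -25 ∧ 3*y ≥ -13)) → ((y = -1 → 3*arr[y + 2] < -24) ↔ (4*y < arr[y + 2] + 10 → arr[arr[y + 2] - y + 8] ≥ 6)))
Answer: WP = ((arr[y + 2] + 10*y ≤ -25 ∧ 3*y ≥ -13) → ((y = -1 → 3*store(arr, 2, 6*y + 25)[y + 2] < -24) ↔ (4*y < store(arr, 2, 6*y + 25)[y + 2] + 10 → store(arr, 2, 6*y + 25)[store(arr, 2, 6*y + 25)[y + 2] - y + 8] ≥ 6))) ∧ ((¬(arr[y + 2] + 10*y ≤ -25 ∧ 3*y ≥ -13)) → ((y = -1 → 3*arr[y + 2] < -24) ↔ (4*y < arr[y + 2] + 10 → arr[arr[y + 2] - y + 8] ≥ 6)))


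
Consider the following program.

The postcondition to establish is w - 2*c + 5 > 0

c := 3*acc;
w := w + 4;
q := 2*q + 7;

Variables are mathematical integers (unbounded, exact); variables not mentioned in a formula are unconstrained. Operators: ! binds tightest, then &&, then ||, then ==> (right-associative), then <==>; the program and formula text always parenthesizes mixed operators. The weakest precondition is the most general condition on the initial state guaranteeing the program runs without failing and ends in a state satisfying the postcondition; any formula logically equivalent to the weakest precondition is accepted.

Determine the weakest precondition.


Working backward. After the program, the postcondition w - 2*c + 5 > 0 must hold; in canonical form it is w > 2*c - 5.
Before q := 2*q + 7: w > 2*c - 5
Before w := w + 4: w > 2*c - 9
Before c := 3*acc: w > 6*acc - 9
Answer: WP = w > 6*acc - 9


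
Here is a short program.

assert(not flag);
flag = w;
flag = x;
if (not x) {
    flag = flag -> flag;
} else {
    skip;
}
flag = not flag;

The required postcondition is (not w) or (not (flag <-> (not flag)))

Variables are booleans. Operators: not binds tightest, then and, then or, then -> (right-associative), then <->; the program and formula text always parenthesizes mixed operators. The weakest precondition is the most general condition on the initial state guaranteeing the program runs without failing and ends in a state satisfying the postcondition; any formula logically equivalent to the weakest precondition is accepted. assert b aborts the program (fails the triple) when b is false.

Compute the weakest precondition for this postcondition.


Working backward. After the program, (not w) or (not (flag <-> (not flag))) must hold.
Before flag := not flag: (not w) or (not ((not flag) <-> flag))
Then branch requires true; else branch requires (not w) or (not ((not flag) <-> flag)).
Before the if: x -> ((not w) or (not ((not flag) <-> flag)))
Before flag := x: x -> ((not w) or (not ((not x) <-> x)))
Before flag := w: x -> ((not w) or (not ((not x) <-> x)))
Before assert not flag: (not flag) and (x -> ((not w) or (not ((not x) <-> x))))
Answer: WP = (not flag) and (x -> ((not w) or (not ((not x) <-> x))))


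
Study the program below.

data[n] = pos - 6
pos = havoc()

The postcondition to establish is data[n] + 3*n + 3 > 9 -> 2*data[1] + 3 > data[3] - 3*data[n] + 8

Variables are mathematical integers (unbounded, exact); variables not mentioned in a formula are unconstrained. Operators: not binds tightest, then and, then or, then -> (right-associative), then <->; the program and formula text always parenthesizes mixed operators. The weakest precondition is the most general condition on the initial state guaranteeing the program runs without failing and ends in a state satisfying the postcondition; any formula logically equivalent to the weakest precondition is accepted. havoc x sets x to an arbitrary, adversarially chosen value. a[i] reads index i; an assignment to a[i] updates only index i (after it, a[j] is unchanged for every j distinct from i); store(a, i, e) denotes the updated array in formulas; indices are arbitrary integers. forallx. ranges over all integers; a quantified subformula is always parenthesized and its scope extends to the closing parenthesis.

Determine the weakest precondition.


Working backward. After the program, the postcondition data[n] + 3*n + 3 > 9 -> 2*data[1] + 3 > data[3] - 3*data[n] + 8 must hold; in canonical form it is data[n] + 3*n > 6 -> 2*data[1] + 3*data[n] > data[3] + 5.
Before havoc pos: data[n] + 3*n > 6 -> 2*data[1] + 3*data[n] > data[3] + 5
Before data[n] := pos - 6: store(data, n, pos - 6)[n] + 3*n > 6 -> 2*store(data, n, pos - 6)[1] + 3*store(data, n, pos - 6)[n] > store(data, n, pos - 6)[3] + 5
Answer: WP = store(data, n, pos - 6)[n] + 3*n > 6 -> 2*store(data, n, pos - 6)[1] + 3*store(data, n, pos - 6)[n] > store(data, n, pos - 6)[3] + 5


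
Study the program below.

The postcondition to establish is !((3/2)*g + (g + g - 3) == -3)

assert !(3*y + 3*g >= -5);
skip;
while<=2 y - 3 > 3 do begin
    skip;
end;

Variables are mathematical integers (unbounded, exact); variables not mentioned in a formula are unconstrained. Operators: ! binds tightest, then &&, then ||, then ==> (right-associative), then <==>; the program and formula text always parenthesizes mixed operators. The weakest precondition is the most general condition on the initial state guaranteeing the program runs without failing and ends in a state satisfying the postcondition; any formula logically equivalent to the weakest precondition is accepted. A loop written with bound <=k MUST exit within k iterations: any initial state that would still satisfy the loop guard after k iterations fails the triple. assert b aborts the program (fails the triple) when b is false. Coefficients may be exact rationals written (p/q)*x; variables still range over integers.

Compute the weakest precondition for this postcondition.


Working backward. After the program, the postcondition !((3/2)*g + (g + g - 3) == -3) must hold; in canonical form it is !((7/2)*g == 0).
Before the loop (bound <=2), unroll the exhaustion recursion (WP_0 = exit-now case; WP_j = one more guarded iteration, up to j = 2):
  WP_0: (!(y > 6)) && (!((7/2)*g == 0))
  WP_1: (y > 6 ==> ((!(y > 6)) && (!((7/2)*g == 0)))) && ((!(y > 6)) ==> (!((7/2)*g == 0)))
  WP_2: (y > 6 ==> ((y > 6 ==> ((!(y > 6)) && (!((7/2)*g == 0)))) && ((!(y > 6)) ==> (!((7/2)*g == 0))))) && ((!(y > 6)) ==> (!((7/2)*g == 0)))
So before the loop: (y > 6 ==> ((y > 6 ==> ((!(y > 6)) && (!((7/2)*g == 0)))) && ((!(y > 6)) ==> (!((7/2)*g == 0))))) && ((!(y > 6)) ==> (!((7/2)*g == 0)))
Before skip: (y > 6 ==> ((y > 6 ==> ((!(y > 6)) && (!((7/2)*g == 0)))) && ((!(y > 6)) ==> (!((7/2)*g == 0))))) && ((!(y > 6)) ==> (!((7/2)*g == 0)))
Before assert !(3*y + 3*g >= -5): (!(3*g + 3*y >= -5)) && (y > 6 ==> ((y > 6 ==> ((!(y > 6)) && (!((7/2)*g == 0)))) && ((!(y > 6)) ==> (!((7/2)*g == 0))))) && ((!(y > 6)) ==> (!((7/2)*g == 0)))
Answer: WP = (!(3*g + 3*y >= -5)) && (y > 6 ==> ((y > 6 ==> ((!(y > 6)) && (!((7/2)*g == 0)))) && ((!(y > 6)) ==> (!((7/2)*g == 0))))) && ((!(y > 6)) ==> (!((7/2)*g == 0)))


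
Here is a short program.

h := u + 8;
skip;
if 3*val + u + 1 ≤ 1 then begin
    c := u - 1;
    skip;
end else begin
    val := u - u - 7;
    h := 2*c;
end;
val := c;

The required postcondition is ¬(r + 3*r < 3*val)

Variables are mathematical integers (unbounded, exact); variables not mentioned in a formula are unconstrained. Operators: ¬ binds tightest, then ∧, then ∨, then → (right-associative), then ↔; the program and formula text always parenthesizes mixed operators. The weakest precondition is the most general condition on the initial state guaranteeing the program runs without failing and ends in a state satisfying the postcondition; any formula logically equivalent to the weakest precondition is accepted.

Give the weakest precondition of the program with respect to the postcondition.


Working backward. After the program, the postcondition ¬(r + 3*r < 3*val) must hold; in canonical form it is ¬(4*r < 3*val).
Before val := c: ¬(4*r < 3*c)
Then branch requires ¬(4*r < 3*u - 3); else branch requires ¬(4*r < 3*c).
Before the if: (u + 3*val ≤ 0 → (¬(4*r < 3*u - 3))) ∧ ((¬(u + 3*val ≤ 0)) → (¬(4*r < 3*c)))
Before skip: (u + 3*val ≤ 0 → (¬(4*r < 3*u - 3))) ∧ ((¬(u + 3*val ≤ 0)) → (¬(4*r < 3*c)))
Before h := u + 8: (u + 3*val ≤ 0 → (¬(4*r < 3*u - 3))) ∧ ((¬(u + 3*val ≤ 0)) → (¬(4*r < 3*c)))
Answer: WP = (u + 3*val ≤ 0 → (¬(4*r < 3*u - 3))) ∧ ((¬(u + 3*val ≤ 0)) → (¬(4*r < 3*c)))
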